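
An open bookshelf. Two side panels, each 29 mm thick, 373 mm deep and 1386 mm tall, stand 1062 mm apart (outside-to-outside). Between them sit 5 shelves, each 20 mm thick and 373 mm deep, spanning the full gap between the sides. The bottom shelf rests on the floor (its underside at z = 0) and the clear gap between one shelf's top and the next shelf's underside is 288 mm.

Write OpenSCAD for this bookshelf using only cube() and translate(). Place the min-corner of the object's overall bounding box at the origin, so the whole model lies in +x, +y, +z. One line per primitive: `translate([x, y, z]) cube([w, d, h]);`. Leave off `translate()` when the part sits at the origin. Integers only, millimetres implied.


cube([29, 373, 1386]);
translate([1033, 0, 0]) cube([29, 373, 1386]);
translate([29, 0, 0]) cube([1004, 373, 20]);
translate([29, 0, 308]) cube([1004, 373, 20]);
translate([29, 0, 616]) cube([1004, 373, 20]);
translate([29, 0, 924]) cube([1004, 373, 20]);
translate([29, 0, 1232]) cube([1004, 373, 20]);


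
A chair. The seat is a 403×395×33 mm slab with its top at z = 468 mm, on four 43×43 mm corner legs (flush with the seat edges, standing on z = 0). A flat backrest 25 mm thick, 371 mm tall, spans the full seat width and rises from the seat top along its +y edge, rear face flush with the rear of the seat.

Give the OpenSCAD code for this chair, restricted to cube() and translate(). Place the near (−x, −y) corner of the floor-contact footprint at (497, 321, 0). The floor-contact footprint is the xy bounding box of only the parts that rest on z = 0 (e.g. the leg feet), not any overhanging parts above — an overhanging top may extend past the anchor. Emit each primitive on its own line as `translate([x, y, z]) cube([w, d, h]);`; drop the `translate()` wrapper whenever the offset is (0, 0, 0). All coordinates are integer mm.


translate([497, 321, 435]) cube([403, 395, 33]);
translate([497, 321, 0]) cube([43, 43, 435]);
translate([857, 321, 0]) cube([43, 43, 435]);
translate([497, 673, 0]) cube([43, 43, 435]);
translate([857, 673, 0]) cube([43, 43, 435]);
translate([497, 691, 468]) cube([403, 25, 371]);


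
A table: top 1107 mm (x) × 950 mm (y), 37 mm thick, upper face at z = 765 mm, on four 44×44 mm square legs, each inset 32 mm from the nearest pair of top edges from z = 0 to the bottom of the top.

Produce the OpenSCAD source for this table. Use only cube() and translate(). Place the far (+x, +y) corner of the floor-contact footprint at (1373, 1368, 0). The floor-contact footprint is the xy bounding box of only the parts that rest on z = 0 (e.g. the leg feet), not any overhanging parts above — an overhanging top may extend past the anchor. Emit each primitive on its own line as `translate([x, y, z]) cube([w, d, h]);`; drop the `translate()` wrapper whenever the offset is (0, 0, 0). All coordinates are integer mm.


translate([298, 450, 728]) cube([1107, 950, 37]);
translate([330, 482, 0]) cube([44, 44, 728]);
translate([1329, 482, 0]) cube([44, 44, 728]);
translate([330, 1324, 0]) cube([44, 44, 728]);
translate([1329, 1324, 0]) cube([44, 44, 728]);


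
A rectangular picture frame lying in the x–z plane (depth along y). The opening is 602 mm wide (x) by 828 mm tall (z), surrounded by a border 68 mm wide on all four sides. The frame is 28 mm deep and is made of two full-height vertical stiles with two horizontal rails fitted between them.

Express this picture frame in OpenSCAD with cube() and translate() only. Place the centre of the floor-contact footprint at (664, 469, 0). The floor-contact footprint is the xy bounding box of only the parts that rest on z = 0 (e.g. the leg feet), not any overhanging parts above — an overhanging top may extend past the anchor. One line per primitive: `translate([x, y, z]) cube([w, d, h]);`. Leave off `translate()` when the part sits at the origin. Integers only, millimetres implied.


translate([295, 455, 0]) cube([68, 28, 964]);
translate([965, 455, 0]) cube([68, 28, 964]);
translate([363, 455, 0]) cube([602, 28, 68]);
translate([363, 455, 896]) cube([602, 28, 68]);


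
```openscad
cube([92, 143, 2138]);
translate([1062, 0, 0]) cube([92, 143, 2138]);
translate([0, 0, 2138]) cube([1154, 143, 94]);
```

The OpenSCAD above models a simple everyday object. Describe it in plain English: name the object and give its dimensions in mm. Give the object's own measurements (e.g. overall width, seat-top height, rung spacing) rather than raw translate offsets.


A door frame. The clear opening is 970 mm wide and 2138 mm high. Two 92 mm wide jambs, 143 mm deep, stand either side of the opening from the floor to the top of the opening. A 94 mm thick head sits across the top of both jambs, spanning the full outside width of the frame.


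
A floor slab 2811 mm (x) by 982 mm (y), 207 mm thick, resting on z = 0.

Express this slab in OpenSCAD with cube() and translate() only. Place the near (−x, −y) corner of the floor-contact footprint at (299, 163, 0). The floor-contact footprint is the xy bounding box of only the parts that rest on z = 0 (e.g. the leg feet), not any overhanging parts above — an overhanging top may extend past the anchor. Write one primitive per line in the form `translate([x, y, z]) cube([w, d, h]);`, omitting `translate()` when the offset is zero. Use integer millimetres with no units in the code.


translate([299, 163, 0]) cube([2811, 982, 207]);


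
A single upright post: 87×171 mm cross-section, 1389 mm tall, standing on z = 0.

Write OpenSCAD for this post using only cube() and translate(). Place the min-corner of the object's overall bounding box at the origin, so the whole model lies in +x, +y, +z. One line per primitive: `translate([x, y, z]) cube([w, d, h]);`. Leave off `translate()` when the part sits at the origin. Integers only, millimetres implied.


cube([87, 171, 1389]);


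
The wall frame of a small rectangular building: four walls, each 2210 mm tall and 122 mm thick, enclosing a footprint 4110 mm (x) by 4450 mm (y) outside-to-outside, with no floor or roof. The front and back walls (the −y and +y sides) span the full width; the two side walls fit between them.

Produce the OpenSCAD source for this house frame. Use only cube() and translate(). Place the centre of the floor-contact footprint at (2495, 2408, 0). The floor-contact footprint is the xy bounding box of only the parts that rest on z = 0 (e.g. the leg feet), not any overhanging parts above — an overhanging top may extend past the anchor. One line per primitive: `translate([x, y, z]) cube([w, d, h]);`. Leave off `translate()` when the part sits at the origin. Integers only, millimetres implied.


translate([440, 183, 0]) cube([4110, 122, 2210]);
translate([440, 4511, 0]) cube([4110, 122, 2210]);
translate([440, 305, 0]) cube([122, 4206, 2210]);
translate([4428, 305, 0]) cube([122, 4206, 2210]);


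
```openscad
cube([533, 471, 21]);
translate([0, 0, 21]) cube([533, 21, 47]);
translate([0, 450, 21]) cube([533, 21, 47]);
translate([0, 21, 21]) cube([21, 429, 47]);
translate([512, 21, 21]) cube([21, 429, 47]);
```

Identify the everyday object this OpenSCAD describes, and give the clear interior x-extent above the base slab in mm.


An open box. The internal width is 491 mm.

A 533×471 base slab with four walls standing on it — an open box. The base is 533 mm wide and the walls are 21 mm thick, so the internal width is 533 − 2 × 21 = 491 mm.


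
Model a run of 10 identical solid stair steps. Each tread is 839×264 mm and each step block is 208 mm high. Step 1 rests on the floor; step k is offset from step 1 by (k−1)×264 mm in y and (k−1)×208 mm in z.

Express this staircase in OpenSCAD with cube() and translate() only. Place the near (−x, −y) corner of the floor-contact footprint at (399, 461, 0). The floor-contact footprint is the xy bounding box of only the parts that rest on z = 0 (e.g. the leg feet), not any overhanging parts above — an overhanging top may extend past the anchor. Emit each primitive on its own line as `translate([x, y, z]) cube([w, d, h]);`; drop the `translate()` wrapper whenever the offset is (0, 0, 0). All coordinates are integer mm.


translate([399, 461, 0]) cube([839, 264, 208]);
translate([399, 725, 208]) cube([839, 264, 208]);
translate([399, 989, 416]) cube([839, 264, 208]);
translate([399, 1253, 624]) cube([839, 264, 208]);
translate([399, 1517, 832]) cube([839, 264, 208]);
translate([399, 1781, 1040]) cube([839, 264, 208]);
translate([399, 2045, 1248]) cube([839, 264, 208]);
translate([399, 2309, 1456]) cube([839, 264, 208]);
translate([399, 2573, 1664]) cube([839, 264, 208]);
translate([399, 2837, 1872]) cube([839, 264, 208]);


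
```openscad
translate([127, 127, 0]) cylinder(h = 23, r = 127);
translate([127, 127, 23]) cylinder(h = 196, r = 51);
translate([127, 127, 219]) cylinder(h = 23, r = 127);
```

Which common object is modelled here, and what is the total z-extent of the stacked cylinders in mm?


A spool. The overall height is 242 mm.

Three coaxial cylinders, large–small–large — a spool. Two 23 mm flanges and a 196 mm core give 23 + 196 + 23 = 242 mm.


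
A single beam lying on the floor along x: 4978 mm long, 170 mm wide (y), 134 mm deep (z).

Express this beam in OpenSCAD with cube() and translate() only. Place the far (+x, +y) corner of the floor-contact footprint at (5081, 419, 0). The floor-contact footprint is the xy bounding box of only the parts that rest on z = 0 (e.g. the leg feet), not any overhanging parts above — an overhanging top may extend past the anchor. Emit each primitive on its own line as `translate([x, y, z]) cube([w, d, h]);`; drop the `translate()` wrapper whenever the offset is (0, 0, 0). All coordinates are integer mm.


translate([103, 249, 0]) cube([4978, 170, 134]);


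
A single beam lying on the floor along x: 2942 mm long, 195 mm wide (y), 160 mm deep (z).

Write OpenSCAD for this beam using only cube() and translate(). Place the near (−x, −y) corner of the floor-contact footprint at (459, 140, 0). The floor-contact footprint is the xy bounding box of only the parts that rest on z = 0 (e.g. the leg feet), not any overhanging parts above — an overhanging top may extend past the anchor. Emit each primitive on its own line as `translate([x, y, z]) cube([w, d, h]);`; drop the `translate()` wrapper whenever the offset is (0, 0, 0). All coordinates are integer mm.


translate([459, 140, 0]) cube([2942, 195, 160]);


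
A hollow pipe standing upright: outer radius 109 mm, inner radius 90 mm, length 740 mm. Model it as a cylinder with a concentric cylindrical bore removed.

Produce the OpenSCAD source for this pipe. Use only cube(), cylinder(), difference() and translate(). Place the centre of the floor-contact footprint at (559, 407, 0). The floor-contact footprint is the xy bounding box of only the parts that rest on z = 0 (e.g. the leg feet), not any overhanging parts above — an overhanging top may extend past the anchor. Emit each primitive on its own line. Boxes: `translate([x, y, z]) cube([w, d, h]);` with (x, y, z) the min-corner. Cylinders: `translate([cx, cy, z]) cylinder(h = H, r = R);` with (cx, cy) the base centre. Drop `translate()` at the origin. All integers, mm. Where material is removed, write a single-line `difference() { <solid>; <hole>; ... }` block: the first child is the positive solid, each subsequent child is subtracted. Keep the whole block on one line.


difference() { translate([559, 407, 0]) cylinder(h = 740, r = 109); translate([559, 407, 0]) cylinder(h = 740, r = 90); }


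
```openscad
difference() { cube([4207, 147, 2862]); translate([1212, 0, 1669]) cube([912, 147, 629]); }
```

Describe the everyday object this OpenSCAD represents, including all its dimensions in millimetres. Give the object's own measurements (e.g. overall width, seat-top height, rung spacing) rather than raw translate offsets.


A wall 4207 mm long (x), 147 mm thick (y), 2862 mm tall, with a rectangular window opening cut through it. The opening is 912 mm wide and 629 mm tall; its sill is at z = 1669 mm and its near (−x) edge is 1212 mm from the wall's −x end. The opening passes through the full wall thickness.


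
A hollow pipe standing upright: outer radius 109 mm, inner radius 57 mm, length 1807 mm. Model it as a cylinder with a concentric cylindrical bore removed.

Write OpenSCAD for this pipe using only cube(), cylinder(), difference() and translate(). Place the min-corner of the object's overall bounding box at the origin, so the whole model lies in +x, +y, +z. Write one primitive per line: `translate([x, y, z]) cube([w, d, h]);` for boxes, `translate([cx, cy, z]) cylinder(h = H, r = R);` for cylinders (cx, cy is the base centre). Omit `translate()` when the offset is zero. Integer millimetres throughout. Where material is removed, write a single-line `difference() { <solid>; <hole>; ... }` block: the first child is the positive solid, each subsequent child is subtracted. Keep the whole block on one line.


difference() { translate([109, 109, 0]) cylinder(h = 1807, r = 109); translate([109, 109, 0]) cylinder(h = 1807, r = 57); }


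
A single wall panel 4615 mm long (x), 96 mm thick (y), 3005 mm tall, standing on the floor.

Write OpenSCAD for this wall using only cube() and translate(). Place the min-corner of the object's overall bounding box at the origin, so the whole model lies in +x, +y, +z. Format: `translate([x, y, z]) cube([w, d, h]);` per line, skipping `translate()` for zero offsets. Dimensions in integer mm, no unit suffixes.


cube([4615, 96, 3005]);


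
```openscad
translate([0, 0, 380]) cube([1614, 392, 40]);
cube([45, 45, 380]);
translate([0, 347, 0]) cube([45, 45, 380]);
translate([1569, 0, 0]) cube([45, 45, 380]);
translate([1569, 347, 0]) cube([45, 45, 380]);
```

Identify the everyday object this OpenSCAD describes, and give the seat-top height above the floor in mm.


A bench. The seat-top height is 420 mm.

A long slab on four corner posts — a bench. The slab sits at z = 380 with thickness 40, so the top is 380 + 40 = 420 mm.


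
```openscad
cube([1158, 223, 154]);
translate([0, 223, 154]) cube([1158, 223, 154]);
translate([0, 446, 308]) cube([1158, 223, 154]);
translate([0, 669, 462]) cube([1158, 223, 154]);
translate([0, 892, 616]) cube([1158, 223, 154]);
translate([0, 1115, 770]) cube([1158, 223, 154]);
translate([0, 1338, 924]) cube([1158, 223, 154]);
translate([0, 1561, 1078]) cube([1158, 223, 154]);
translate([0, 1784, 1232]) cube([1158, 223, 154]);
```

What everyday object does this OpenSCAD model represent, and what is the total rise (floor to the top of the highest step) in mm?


A staircase. The total rise is 1386 mm.

9 identical blocks, each offset up and back from the previous — a staircase. Each step is 154 mm tall and there are 9 of them, so the total rise is 9 × 154 = 1386 mm.


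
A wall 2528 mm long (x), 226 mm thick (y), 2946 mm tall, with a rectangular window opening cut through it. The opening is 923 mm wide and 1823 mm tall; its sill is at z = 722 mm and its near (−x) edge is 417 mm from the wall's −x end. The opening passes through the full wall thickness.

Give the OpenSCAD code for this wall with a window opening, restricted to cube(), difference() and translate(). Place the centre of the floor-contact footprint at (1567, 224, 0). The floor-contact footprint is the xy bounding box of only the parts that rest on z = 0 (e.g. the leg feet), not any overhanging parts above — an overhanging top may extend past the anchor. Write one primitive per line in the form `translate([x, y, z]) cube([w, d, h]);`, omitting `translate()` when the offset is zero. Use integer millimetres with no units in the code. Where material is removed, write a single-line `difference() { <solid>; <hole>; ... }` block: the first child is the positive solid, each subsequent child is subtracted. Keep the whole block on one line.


difference() { translate([303, 111, 0]) cube([2528, 226, 2946]); translate([720, 111, 722]) cube([923, 226, 1823]); }


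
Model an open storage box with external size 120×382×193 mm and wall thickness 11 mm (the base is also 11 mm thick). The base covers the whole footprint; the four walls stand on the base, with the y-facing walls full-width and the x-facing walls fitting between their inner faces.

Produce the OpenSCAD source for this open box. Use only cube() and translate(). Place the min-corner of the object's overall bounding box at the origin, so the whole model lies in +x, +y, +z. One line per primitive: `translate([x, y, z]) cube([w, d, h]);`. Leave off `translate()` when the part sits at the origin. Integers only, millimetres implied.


cube([120, 382, 11]);
translate([0, 0, 11]) cube([120, 11, 182]);
translate([0, 371, 11]) cube([120, 11, 182]);
translate([0, 11, 11]) cube([11, 360, 182]);
translate([109, 11, 11]) cube([11, 360, 182]);


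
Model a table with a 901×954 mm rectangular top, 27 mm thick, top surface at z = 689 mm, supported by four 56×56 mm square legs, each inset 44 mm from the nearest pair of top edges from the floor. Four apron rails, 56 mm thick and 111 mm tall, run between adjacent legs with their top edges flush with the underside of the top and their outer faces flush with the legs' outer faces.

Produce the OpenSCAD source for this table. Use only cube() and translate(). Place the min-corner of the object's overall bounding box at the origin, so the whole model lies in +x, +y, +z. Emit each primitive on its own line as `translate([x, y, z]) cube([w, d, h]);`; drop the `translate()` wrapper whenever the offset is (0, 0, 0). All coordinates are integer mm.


translate([0, 0, 662]) cube([901, 954, 27]);
translate([44, 44, 0]) cube([56, 56, 662]);
translate([801, 44, 0]) cube([56, 56, 662]);
translate([44, 854, 0]) cube([56, 56, 662]);
translate([801, 854, 0]) cube([56, 56, 662]);
translate([100, 44, 551]) cube([701, 56, 111]);
translate([100, 854, 551]) cube([701, 56, 111]);
translate([44, 100, 551]) cube([56, 754, 111]);
translate([801, 100, 551]) cube([56, 754, 111]);


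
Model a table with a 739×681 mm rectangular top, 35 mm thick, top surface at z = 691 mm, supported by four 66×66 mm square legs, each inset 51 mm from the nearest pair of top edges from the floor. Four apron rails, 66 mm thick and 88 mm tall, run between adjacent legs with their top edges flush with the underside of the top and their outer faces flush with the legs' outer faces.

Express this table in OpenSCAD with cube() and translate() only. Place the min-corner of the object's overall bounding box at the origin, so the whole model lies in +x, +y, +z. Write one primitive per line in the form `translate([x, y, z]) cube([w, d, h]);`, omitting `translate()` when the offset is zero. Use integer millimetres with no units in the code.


translate([0, 0, 656]) cube([739, 681, 35]);
translate([51, 51, 0]) cube([66, 66, 656]);
translate([622, 51, 0]) cube([66, 66, 656]);
translate([51, 564, 0]) cube([66, 66, 656]);
translate([622, 564, 0]) cube([66, 66, 656]);
translate([117, 51, 568]) cube([505, 66, 88]);
translate([117, 564, 568]) cube([505, 66, 88]);
translate([51, 117, 568]) cube([66, 447, 88]);
translate([622, 117, 568]) cube([66, 447, 88]);


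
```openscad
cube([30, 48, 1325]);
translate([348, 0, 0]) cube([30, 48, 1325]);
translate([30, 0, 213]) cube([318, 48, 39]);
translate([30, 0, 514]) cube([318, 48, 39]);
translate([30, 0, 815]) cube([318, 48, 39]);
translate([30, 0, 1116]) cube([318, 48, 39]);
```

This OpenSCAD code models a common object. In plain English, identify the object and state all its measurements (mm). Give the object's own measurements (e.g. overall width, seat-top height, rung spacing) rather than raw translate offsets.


A straight ladder. Two 30×48 mm vertical rails, 1325 mm tall, stand 378 mm apart (outside-to-outside) with their front faces coplanar on the −y side. 4 rungs, each 48 mm deep and 39 mm tall, span between the inner faces of the rails, front faces flush with the rails. The lowest rung's underside is at z = 213 mm and rungs are spaced 301 mm apart (underside to underside).


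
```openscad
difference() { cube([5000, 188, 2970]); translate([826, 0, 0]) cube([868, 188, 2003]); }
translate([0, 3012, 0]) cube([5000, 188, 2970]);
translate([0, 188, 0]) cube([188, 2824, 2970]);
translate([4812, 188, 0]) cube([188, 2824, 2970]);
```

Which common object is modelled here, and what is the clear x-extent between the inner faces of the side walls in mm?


A single room. The interior width is 4624 mm.

Four walls enclosing a rectangle with a door in the front wall — a room. Outside width 5000 minus two 188 mm walls gives 4624 mm.


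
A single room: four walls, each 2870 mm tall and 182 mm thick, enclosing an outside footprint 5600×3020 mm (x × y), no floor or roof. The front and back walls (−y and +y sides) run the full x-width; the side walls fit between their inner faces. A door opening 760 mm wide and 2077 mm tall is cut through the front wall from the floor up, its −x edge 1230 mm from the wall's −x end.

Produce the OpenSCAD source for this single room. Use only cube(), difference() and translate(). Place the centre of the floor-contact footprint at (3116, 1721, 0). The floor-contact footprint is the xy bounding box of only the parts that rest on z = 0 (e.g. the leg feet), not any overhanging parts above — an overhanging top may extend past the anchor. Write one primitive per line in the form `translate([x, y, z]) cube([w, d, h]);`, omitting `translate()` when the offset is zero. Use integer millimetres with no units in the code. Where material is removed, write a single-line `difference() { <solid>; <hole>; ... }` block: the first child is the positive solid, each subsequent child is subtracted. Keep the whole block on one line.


difference() { translate([316, 211, 0]) cube([5600, 182, 2870]); translate([1546, 211, 0]) cube([760, 182, 2077]); }
translate([316, 3049, 0]) cube([5600, 182, 2870]);
translate([316, 393, 0]) cube([182, 2656, 2870]);
translate([5734, 393, 0]) cube([182, 2656, 2870]);


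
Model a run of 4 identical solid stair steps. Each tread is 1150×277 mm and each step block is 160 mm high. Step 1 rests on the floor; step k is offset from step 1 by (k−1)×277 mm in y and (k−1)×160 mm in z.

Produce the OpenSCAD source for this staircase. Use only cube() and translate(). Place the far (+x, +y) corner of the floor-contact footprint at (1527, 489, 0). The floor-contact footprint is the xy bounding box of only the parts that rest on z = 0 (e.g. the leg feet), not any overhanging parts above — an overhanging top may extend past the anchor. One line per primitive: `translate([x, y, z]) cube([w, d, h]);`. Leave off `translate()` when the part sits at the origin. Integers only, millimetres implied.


translate([377, 212, 0]) cube([1150, 277, 160]);
translate([377, 489, 160]) cube([1150, 277, 160]);
translate([377, 766, 320]) cube([1150, 277, 160]);
translate([377, 1043, 480]) cube([1150, 277, 160]);


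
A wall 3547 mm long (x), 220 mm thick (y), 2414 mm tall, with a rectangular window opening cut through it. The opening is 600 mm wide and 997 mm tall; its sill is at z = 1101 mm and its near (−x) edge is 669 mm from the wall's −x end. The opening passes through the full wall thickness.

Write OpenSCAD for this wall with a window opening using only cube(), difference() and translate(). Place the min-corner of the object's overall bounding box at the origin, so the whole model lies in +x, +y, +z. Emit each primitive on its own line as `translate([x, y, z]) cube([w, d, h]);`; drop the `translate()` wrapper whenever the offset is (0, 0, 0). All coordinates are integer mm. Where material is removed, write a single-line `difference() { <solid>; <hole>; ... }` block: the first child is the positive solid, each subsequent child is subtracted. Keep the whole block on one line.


difference() { cube([3547, 220, 2414]); translate([669, 0, 1101]) cube([600, 220, 997]); }


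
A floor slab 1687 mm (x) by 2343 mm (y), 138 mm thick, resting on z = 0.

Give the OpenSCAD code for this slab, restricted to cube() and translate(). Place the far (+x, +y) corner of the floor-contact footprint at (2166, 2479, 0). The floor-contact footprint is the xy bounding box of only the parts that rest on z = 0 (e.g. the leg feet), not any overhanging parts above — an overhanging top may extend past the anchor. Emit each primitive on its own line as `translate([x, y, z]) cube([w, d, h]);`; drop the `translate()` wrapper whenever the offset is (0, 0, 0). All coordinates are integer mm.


translate([479, 136, 0]) cube([1687, 2343, 138]);


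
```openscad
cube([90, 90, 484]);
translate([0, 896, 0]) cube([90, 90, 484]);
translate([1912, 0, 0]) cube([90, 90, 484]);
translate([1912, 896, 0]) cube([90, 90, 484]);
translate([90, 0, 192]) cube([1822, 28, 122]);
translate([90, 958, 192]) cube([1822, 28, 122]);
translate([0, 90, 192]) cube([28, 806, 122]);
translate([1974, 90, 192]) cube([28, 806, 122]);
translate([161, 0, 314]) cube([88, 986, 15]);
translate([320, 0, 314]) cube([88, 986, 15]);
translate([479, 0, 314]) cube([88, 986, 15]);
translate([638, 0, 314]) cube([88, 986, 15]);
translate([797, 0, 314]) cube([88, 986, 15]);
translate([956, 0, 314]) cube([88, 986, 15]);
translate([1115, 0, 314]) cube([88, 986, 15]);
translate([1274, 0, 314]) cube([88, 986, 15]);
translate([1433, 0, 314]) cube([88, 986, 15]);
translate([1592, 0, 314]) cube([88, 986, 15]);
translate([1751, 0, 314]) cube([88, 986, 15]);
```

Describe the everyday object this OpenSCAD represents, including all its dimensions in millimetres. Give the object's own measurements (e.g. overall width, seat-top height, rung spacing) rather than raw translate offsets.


A bed frame 2002 mm long (x) by 986 mm wide (y). Four 90×90 mm corner posts, 484 mm tall, at the corners of the footprint. Four rails of 28 mm thickness and 122 mm height run between adjacent posts with their undersides at z = 192 mm, their outer faces flush with the outside of the frame (the two x-running rails run between the posts' inner faces; the two y-running rails run between the posts' inner faces). 11 slats, each 88 mm wide (x) and 15 mm thick, lie across the top of the two x-running rails, running the full 986 mm width of the frame in y; along x they sit between the end posts with a 71 mm gap after the −x posts and between neighbouring slats, leaving 73 mm before the +x posts.


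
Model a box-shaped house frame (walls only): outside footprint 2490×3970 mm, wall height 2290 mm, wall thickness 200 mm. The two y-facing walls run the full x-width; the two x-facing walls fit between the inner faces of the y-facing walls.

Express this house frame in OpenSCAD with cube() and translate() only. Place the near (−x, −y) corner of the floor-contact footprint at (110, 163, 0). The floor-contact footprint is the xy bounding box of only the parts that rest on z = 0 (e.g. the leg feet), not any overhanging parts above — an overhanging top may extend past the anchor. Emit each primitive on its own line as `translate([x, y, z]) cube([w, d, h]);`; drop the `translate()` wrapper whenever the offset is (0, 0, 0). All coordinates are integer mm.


translate([110, 163, 0]) cube([2490, 200, 2290]);
translate([110, 3933, 0]) cube([2490, 200, 2290]);
translate([110, 363, 0]) cube([200, 3570, 2290]);
translate([2400, 363, 0]) cube([200, 3570, 2290]);


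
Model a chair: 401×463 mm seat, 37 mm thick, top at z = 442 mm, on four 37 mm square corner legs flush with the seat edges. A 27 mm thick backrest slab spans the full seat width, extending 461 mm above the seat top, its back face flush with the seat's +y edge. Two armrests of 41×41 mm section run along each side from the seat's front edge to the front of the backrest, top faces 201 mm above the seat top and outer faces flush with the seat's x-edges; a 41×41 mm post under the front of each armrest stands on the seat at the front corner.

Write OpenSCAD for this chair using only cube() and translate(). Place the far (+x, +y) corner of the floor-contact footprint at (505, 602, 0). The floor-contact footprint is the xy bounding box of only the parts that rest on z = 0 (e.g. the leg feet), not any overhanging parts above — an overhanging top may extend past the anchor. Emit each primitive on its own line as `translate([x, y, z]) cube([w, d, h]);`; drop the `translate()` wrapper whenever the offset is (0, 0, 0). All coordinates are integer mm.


// leg_h = 442 - 37 = 405
// arm post h = 201 - 41 = 160
translate([104, 139, 405]) cube([401, 463, 37]);
translate([104, 139, 0]) cube([37, 37, 405]);
translate([468, 139, 0]) cube([37, 37, 405]);
translate([104, 565, 0]) cube([37, 37, 405]);
translate([468, 565, 0]) cube([37, 37, 405]);
translate([104, 575, 442]) cube([401, 27, 461]);
translate([104, 139, 602]) cube([41, 436, 41]);
translate([464, 139, 602]) cube([41, 436, 41]);
translate([104, 139, 442]) cube([41, 41, 160]);
translate([464, 139, 442]) cube([41, 41, 160]);


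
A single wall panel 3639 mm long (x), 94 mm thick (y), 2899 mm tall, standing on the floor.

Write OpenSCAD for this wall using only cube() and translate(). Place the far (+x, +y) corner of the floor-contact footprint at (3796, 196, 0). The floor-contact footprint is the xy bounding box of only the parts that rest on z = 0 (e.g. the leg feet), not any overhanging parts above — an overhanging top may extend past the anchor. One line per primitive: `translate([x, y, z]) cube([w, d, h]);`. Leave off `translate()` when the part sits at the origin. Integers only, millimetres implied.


translate([157, 102, 0]) cube([3639, 94, 2899]);


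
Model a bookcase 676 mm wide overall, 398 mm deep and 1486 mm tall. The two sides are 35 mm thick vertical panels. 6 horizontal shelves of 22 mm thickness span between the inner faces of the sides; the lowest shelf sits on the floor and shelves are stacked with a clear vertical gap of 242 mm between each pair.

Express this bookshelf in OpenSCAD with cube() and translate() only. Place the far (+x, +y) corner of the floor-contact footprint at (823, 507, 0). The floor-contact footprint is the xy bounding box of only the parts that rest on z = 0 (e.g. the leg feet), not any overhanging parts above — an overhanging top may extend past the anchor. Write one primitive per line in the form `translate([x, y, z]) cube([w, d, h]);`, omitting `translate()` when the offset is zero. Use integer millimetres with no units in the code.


translate([147, 109, 0]) cube([35, 398, 1486]);
translate([788, 109, 0]) cube([35, 398, 1486]);
translate([182, 109, 0]) cube([606, 398, 22]);
translate([182, 109, 264]) cube([606, 398, 22]);
translate([182, 109, 528]) cube([606, 398, 22]);
translate([182, 109, 792]) cube([606, 398, 22]);
translate([182, 109, 1056]) cube([606, 398, 22]);
translate([182, 109, 1320]) cube([606, 398, 22]);


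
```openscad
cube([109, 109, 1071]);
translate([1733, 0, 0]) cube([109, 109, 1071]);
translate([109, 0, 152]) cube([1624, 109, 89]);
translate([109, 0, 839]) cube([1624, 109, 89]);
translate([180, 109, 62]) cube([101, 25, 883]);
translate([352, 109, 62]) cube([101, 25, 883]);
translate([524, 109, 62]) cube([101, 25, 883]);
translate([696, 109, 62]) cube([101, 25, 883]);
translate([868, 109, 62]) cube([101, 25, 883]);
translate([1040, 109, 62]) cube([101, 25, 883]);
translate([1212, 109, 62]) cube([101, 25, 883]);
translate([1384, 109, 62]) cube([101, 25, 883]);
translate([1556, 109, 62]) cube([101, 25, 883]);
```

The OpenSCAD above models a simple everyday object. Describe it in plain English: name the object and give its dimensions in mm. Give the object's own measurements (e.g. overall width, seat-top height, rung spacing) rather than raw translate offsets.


A fence section. Two 109×109 mm posts, 1071 mm tall, stand on the floor with a clear span of 1624 mm between their inner faces. Two horizontal rails of 109×89 mm section span the gap between the posts with their undersides at z = 152 mm and z = 839 mm, flush with the posts' −y face. 9 pickets, each 101 mm wide, 25 mm thick and 883 mm tall, are fixed to the +y face of the rails with their bottoms at z = 62 mm, spaced across the span with a 71 mm gap after the −x post and between neighbouring pickets, with 76 mm left before the +x post.


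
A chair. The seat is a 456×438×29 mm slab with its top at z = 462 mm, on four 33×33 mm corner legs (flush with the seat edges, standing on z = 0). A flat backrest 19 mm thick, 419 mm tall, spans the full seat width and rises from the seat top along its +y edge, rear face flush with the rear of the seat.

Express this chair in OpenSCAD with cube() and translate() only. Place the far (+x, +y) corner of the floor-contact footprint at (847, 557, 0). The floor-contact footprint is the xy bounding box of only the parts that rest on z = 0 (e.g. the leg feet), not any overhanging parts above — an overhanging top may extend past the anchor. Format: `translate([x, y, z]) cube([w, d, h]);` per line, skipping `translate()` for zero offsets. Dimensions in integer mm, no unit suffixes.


translate([391, 119, 433]) cube([456, 438, 29]);
translate([391, 119, 0]) cube([33, 33, 433]);
translate([814, 119, 0]) cube([33, 33, 433]);
translate([391, 524, 0]) cube([33, 33, 433]);
translate([814, 524, 0]) cube([33, 33, 433]);
translate([391, 538, 462]) cube([456, 19, 419]);


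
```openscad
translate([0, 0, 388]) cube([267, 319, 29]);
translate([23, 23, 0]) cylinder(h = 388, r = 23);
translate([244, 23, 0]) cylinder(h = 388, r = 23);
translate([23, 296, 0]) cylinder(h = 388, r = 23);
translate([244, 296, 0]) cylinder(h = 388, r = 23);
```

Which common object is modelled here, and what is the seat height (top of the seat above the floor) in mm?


A stool. The seat height is 417 mm.

A 267×319×29 slab at z = 388 on four corner cylinders — a stool. The seat top is 388 + 29 = 417 mm.


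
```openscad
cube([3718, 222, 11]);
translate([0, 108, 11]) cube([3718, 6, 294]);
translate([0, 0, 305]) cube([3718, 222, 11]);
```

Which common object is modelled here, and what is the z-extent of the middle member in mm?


An I-beam. The web height is 294 mm.

Two wide flanges with a thin centred web — an I-beam. Overall 316 mm minus two 11 mm flanges gives a web of 316 − 2·11 = 294 mm.


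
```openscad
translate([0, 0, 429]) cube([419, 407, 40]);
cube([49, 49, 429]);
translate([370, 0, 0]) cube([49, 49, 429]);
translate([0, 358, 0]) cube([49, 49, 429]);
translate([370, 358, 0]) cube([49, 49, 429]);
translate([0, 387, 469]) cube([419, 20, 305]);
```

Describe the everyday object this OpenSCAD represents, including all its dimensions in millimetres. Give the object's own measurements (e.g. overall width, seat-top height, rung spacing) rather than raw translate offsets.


A chair. The seat is a 419×407×40 mm slab with its top at z = 469 mm, on four 49×49 mm corner legs (flush with the seat edges, standing on z = 0). A flat backrest 20 mm thick, 305 mm tall, spans the full seat width and rises from the seat top along its +y edge, rear face flush with the rear of the seat.


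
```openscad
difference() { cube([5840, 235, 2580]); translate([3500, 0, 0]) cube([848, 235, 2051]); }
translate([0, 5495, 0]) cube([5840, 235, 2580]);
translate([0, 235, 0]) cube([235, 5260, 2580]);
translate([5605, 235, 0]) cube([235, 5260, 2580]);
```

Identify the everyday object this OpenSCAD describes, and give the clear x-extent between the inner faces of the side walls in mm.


A single room. The interior width is 5370 mm.

Four walls enclosing a rectangle with a door in the front wall — a room. Outside width 5840 minus two 235 mm walls gives 5370 mm.


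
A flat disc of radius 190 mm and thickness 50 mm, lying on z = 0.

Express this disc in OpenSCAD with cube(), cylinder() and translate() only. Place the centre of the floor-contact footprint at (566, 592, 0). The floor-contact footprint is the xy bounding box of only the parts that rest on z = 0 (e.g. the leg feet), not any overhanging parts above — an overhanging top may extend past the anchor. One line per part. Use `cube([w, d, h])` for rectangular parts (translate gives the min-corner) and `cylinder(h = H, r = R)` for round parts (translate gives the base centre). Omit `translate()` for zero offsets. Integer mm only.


translate([566, 592, 0]) cylinder(h = 50, r = 190);


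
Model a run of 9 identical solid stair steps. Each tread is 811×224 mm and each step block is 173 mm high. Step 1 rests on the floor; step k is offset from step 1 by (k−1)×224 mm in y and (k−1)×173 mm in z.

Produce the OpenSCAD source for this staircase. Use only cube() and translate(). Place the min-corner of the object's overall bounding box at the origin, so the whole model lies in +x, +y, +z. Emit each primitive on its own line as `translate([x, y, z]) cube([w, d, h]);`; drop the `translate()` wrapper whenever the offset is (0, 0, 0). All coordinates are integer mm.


cube([811, 224, 173]);
translate([0, 224, 173]) cube([811, 224, 173]);
translate([0, 448, 346]) cube([811, 224, 173]);
translate([0, 672, 519]) cube([811, 224, 173]);
translate([0, 896, 692]) cube([811, 224, 173]);
translate([0, 1120, 865]) cube([811, 224, 173]);
translate([0, 1344, 1038]) cube([811, 224, 173]);
translate([0, 1568, 1211]) cube([811, 224, 173]);
translate([0, 1792, 1384]) cube([811, 224, 173]);


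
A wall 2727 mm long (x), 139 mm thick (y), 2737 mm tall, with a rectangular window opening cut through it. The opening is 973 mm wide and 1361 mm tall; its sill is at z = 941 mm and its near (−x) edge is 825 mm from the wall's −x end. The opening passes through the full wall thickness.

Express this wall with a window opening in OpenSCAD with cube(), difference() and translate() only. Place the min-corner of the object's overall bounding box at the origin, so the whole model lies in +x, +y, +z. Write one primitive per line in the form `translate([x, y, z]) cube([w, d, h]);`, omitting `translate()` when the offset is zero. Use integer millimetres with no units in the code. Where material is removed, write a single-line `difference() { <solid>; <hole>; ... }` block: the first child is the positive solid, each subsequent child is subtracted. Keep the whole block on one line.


difference() { cube([2727, 139, 2737]); translate([825, 0, 941]) cube([973, 139, 1361]); }


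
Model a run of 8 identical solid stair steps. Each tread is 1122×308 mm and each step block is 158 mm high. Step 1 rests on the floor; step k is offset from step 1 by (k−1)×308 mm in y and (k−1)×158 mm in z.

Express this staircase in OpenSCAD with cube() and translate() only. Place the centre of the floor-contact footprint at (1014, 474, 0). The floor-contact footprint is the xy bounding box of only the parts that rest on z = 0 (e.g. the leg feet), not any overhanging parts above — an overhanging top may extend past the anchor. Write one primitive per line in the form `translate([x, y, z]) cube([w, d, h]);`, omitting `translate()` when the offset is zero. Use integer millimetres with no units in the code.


translate([453, 320, 0]) cube([1122, 308, 158]);
translate([453, 628, 158]) cube([1122, 308, 158]);
translate([453, 936, 316]) cube([1122, 308, 158]);
translate([453, 1244, 474]) cube([1122, 308, 158]);
translate([453, 1552, 632]) cube([1122, 308, 158]);
translate([453, 1860, 790]) cube([1122, 308, 158]);
translate([453, 2168, 948]) cube([1122, 308, 158]);
translate([453, 2476, 1106]) cube([1122, 308, 158]);


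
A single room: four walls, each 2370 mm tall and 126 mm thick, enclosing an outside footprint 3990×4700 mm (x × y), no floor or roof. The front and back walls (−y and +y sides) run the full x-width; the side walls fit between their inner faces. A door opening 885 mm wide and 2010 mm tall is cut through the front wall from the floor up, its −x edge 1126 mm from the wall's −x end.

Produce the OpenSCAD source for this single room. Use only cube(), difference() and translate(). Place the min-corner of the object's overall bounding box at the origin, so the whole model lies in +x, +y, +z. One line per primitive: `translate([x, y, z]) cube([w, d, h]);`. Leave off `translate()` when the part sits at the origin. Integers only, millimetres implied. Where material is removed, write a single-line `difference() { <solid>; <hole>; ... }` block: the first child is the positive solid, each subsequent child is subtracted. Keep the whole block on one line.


difference() { cube([3990, 126, 2370]); translate([1126, 0, 0]) cube([885, 126, 2010]); }
translate([0, 4574, 0]) cube([3990, 126, 2370]);
translate([0, 126, 0]) cube([126, 4448, 2370]);
translate([3864, 126, 0]) cube([126, 4448, 2370]);
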